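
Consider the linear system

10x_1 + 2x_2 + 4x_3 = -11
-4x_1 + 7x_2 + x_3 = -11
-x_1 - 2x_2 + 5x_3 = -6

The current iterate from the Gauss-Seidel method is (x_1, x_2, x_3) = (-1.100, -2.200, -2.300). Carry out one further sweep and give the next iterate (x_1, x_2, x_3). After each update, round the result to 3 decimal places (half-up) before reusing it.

(0.260, -1.094, -1.586)

One sweep:
  x_1 = (-11 - (2)·-2.200 - (4)·-2.300) / (10) = 0.260
  x_2 = (-11 - (-4)·0.260 - (1)·-2.300) / (7) = -1.094
  x_3 = (-6 - (-1)·0.260 - (-2)·-1.094) / (5) = -1.586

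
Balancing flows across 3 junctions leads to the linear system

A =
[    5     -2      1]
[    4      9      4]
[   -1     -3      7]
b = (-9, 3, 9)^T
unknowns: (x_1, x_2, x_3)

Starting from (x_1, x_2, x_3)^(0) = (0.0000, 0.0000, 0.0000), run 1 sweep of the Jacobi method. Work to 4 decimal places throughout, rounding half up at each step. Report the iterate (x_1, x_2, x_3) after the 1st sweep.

(-1.8000, 0.3333, 1.2857)

Iteration 1:
  x_1 = (-9 - (-2)·0.0000 - (1)·0.0000) / (5) = -1.8000
  x_2 = (3 - (4)·0.0000 - (4)·0.0000) / (9) = 0.3333
  x_3 = (9 - (-1)·0.0000 - (-3)·0.0000) / (7) = 1.2857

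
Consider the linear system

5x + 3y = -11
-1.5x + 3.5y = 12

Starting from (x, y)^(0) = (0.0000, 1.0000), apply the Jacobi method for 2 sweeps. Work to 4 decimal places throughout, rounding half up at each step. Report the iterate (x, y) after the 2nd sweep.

Iteration 1:
  x = (-11 - (3)·1.0000) / (5) = -2.8000
  y = (12 - (-1.5)·0.0000) / (3.5) = 3.4286
Iteration 2:
  x = (-11 - (3)·3.4286) / (5) = -4.2572
  y = (12 - (-1.5)·-2.8000) / (3.5) = 2.2286

(-4.2572, 2.2286)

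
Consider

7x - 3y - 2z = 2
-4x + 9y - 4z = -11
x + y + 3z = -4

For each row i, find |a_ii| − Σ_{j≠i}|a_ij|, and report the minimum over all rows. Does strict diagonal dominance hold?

row 1: |7| − (3+2) = 2
row 2: |9| − (4+4) = 1
row 3: |3| − (1+1) = 1
minimum over rows = 1 → strictly diagonally dominant (convergence guaranteed)

1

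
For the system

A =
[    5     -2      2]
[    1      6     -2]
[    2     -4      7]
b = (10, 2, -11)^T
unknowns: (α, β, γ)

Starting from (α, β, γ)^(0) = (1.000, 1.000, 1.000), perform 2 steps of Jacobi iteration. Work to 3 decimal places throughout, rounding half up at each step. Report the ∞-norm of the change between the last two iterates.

0.929

Iteration 1:
  α = (10 - (-2)·1.000 - (2)·1.000) / (5) = 2.000
  β = (2 - (1)·1.000 - (-2)·1.000) / (6) = 0.500
  γ = (-11 - (2)·1.000 - (-4)·1.000) / (7) = -1.286
Iteration 2:
  α = (10 - (-2)·0.500 - (2)·-1.286) / (5) = 2.714
  β = (2 - (1)·2.000 - (-2)·-1.286) / (6) = -0.429
  γ = (-11 - (2)·2.000 - (-4)·0.500) / (7) = -1.857
Change: (0.714, -0.929, -0.571) → max |·| = 0.929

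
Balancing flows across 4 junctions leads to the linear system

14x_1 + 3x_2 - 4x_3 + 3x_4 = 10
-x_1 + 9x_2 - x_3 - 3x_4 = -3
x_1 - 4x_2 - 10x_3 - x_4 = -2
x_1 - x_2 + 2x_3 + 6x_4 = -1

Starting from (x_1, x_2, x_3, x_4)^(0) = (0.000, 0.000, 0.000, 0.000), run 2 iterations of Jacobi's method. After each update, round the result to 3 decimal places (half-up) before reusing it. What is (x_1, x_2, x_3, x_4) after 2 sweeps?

(0.879, -0.287, 0.421, -0.408)

Iteration 1:
  x_1 = (10 - (3)·0.000 - (-4)·0.000 - (3)·0.000) / (14) = 0.714
  x_2 = (-3 - (-1)·0.000 - (-1)·0.000 - (-3)·0.000) / (9) = -0.333
  x_3 = (-2 - (1)·0.000 - (-4)·0.000 - (-1)·0.000) / (-10) = 0.200
  x_4 = (-1 - (1)·0.000 - (-1)·0.000 - (2)·0.000) / (6) = -0.167
Iteration 2:
  x_1 = (10 - (3)·-0.333 - (-4)·0.200 - (3)·-0.167) / (14) = 0.879
  x_2 = (-3 - (-1)·0.714 - (-1)·0.200 - (-3)·-0.167) / (9) = -0.287
  x_3 = (-2 - (1)·0.714 - (-4)·-0.333 - (-1)·-0.167) / (-10) = 0.421
  x_4 = (-1 - (1)·0.714 - (-1)·-0.333 - (2)·0.200) / (6) = -0.408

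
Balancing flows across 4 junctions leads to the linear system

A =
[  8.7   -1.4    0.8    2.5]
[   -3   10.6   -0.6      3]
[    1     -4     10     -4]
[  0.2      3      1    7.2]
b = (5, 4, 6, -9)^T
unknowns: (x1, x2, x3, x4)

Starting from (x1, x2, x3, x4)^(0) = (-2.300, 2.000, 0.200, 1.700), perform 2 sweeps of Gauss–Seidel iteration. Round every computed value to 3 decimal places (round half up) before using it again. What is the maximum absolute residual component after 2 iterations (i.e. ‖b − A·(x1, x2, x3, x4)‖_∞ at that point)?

3.082

Iteration 1:
  x1 = (5 - (-1.4)·2.000 - (0.8)·0.200 - (2.5)·1.700) / (8.7) = 0.390
  x2 = (4 - (-3)·0.390 - (-0.6)·0.200 - (3)·1.700) / (10.6) = 0.018
  x3 = (6 - (1)·0.390 - (-4)·0.018 - (-4)·1.700) / (10) = 1.248
  x4 = (-9 - (0.2)·0.390 - (3)·0.018 - (1)·1.248) / (7.2) = -1.442
Iteration 2:
  x1 = (5 - (-1.4)·0.018 - (0.8)·1.248 - (2.5)·-1.442) / (8.7) = 0.877
  x2 = (4 - (-3)·0.877 - (-0.6)·1.248 - (3)·-1.442) / (10.6) = 1.104
  x3 = (6 - (1)·0.877 - (-4)·1.104 - (-4)·-1.442) / (10) = 0.377
  x4 = (-9 - (0.2)·0.877 - (3)·1.104 - (1)·0.377) / (7.2) = -1.787
Residual b − A·x = (3.082, 0.516, -1.379, 0.002); ∞-norm = 3.082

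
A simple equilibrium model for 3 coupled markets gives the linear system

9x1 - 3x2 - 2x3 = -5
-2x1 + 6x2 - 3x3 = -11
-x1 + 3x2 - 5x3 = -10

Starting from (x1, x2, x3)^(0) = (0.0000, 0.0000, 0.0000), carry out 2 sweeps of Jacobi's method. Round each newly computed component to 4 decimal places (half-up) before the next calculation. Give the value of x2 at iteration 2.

-1.0185

Iteration 1:
  x1 = (-5 - (-3)·0.0000 - (-2)·0.0000) / (9) = -0.5556
  x2 = (-11 - (-2)·0.0000 - (-3)·0.0000) / (6) = -1.8333
  x3 = (-10 - (-1)·0.0000 - (3)·0.0000) / (-5) = 2.0000
Iteration 2:
  x1 = (-5 - (-3)·-1.8333 - (-2)·2.0000) / (9) = -0.7222
  x2 = (-11 - (-2)·-0.5556 - (-3)·2.0000) / (6) = -1.0185
  x3 = (-10 - (-1)·-0.5556 - (3)·-1.8333) / (-5) = 1.0111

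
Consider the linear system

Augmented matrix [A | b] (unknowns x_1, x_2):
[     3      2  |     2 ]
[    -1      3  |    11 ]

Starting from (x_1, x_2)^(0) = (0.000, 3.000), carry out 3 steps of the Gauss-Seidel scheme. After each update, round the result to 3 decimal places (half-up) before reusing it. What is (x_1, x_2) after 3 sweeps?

Iteration 1:
  x_1 = (2 - (2)·3.000) / (3) = -1.333
  x_2 = (11 - (-1)·-1.333) / (3) = 3.222
Iteration 2:
  x_1 = (2 - (2)·3.222) / (3) = -1.481
  x_2 = (11 - (-1)·-1.481) / (3) = 3.173
Iteration 3:
  x_1 = (2 - (2)·3.173) / (3) = -1.449
  x_2 = (11 - (-1)·-1.449) / (3) = 3.184

(-1.449, 3.184)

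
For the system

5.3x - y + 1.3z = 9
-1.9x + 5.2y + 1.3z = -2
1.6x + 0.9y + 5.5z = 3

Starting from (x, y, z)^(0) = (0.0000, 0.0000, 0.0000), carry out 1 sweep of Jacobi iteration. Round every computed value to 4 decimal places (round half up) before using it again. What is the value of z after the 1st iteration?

Iteration 1:
  x = (9 - (-1)·0.0000 - (1.3)·0.0000) / (5.3) = 1.6981
  y = (-2 - (-1.9)·0.0000 - (1.3)·0.0000) / (5.2) = -0.3846
  z = (3 - (1.6)·0.0000 - (0.9)·0.0000) / (5.5) = 0.5455

0.5455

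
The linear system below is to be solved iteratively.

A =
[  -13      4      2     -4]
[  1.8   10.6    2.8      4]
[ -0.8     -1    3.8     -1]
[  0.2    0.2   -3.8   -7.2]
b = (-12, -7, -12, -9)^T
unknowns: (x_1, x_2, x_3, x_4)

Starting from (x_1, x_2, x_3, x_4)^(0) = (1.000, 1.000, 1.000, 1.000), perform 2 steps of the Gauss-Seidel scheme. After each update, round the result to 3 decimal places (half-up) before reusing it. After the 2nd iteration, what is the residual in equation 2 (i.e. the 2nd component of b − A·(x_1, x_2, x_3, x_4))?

-0.045

Iteration 1:
  x_1 = (-12 - (4)·1.000 - (2)·1.000 - (-4)·1.000) / (-13) = 1.077
  x_2 = (-7 - (1.8)·1.077 - (2.8)·1.000 - (4)·1.000) / (10.6) = -1.485
  x_3 = (-12 - (-0.8)·1.077 - (-1)·-1.485 - (-1)·1.000) / (3.8) = -3.059
  x_4 = (-9 - (0.2)·1.077 - (0.2)·-1.485 - (-3.8)·-3.059) / (-7.2) = 2.853
Iteration 2:
  x_1 = (-12 - (4)·-1.485 - (2)·-3.059 - (-4)·2.853) / (-13) = -0.882
  x_2 = (-7 - (1.8)·-0.882 - (2.8)·-3.059 - (4)·2.853) / (10.6) = -0.779
  x_3 = (-12 - (-0.8)·-0.882 - (-1)·-0.779 - (-1)·2.853) / (3.8) = -2.798
  x_4 = (-9 - (0.2)·-0.882 - (0.2)·-0.779 - (-3.8)·-2.798) / (-7.2) = 2.681
Residual b − A·x = (-4.030, -0.045, -0.171, 0.003)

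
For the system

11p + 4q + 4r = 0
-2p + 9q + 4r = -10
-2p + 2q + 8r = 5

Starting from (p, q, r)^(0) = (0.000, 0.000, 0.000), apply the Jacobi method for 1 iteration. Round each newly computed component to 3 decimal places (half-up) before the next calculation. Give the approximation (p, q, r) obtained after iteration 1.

(0.000, -1.111, 0.625)

Iteration 1:
  p = (0 - (4)·0.000 - (4)·0.000) / (11) = 0.000
  q = (-10 - (-2)·0.000 - (4)·0.000) / (9) = -1.111
  r = (5 - (-2)·0.000 - (2)·0.000) / (8) = 0.625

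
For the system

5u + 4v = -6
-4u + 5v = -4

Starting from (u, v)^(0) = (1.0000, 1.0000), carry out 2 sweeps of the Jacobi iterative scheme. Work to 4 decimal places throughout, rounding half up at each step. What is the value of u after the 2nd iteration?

-1.2000

Iteration 1:
  u = (-6 - (4)·1.0000) / (5) = -2.0000
  v = (-4 - (-4)·1.0000) / (5) = 0.0000
Iteration 2:
  u = (-6 - (4)·0.0000) / (5) = -1.2000
  v = (-4 - (-4)·-2.0000) / (5) = -2.4000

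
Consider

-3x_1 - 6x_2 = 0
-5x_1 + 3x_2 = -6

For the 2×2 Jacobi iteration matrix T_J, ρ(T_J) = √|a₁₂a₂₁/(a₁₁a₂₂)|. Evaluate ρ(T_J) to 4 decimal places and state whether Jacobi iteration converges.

a₁₂a₂₁/(a₁₁a₂₂) = (-6)·(-5) / ((-3)·(3)) = -3.333333
ρ = √|-3.333333| = √3.333333 = 1.8257
ρ > 1, so Jacobi diverges

1.8257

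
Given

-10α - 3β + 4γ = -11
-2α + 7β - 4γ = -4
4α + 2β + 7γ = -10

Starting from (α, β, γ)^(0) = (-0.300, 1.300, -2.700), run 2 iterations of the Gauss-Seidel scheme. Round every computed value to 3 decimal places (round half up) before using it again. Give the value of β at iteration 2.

Iteration 1:
  α = (-11 - (-3)·1.300 - (4)·-2.700) / (-10) = -0.370
  β = (-4 - (-2)·-0.370 - (-4)·-2.700) / (7) = -2.220
  γ = (-10 - (4)·-0.370 - (2)·-2.220) / (7) = -0.583
Iteration 2:
  α = (-11 - (-3)·-2.220 - (4)·-0.583) / (-10) = 1.533
  β = (-4 - (-2)·1.533 - (-4)·-0.583) / (7) = -0.467
  γ = (-10 - (4)·1.533 - (2)·-0.467) / (7) = -2.171

-0.467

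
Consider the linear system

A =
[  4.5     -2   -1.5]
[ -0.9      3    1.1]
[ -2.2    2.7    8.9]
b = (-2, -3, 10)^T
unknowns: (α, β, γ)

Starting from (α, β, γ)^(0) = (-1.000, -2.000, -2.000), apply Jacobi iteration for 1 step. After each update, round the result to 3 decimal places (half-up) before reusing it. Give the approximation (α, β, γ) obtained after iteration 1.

(-2.000, -0.567, 1.483)

Iteration 1:
  α = (-2 - (-2)·-2.000 - (-1.5)·-2.000) / (4.5) = -2.000
  β = (-3 - (-0.9)·-1.000 - (1.1)·-2.000) / (3) = -0.567
  γ = (10 - (-2.2)·-1.000 - (2.7)·-2.000) / (8.9) = 1.483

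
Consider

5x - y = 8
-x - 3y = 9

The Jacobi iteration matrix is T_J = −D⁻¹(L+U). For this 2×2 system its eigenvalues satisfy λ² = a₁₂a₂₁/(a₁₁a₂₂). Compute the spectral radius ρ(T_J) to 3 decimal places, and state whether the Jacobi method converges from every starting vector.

a₁₂a₂₁/(a₁₁a₂₂) = (-1)·(-1) / ((5)·(-3)) = -0.066667
ρ = √|-0.066667| = √0.066667 = 0.258
ρ < 1, so Jacobi converges

0.258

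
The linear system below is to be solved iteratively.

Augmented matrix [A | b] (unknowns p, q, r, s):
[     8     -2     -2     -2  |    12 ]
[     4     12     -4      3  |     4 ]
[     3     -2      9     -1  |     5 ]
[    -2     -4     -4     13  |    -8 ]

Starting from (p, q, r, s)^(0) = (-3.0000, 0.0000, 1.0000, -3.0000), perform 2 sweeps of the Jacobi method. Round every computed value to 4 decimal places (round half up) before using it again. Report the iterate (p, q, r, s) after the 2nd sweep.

Iteration 1:
  p = (12 - (-2)·0.0000 - (-2)·1.0000 - (-2)·-3.0000) / (8) = 1.0000
  q = (4 - (4)·-3.0000 - (-4)·1.0000 - (3)·-3.0000) / (12) = 2.4167
  r = (5 - (3)·-3.0000 - (-2)·0.0000 - (-1)·-3.0000) / (9) = 1.2222
  s = (-8 - (-2)·-3.0000 - (-4)·0.0000 - (-4)·1.0000) / (13) = -0.7692
Iteration 2:
  p = (12 - (-2)·2.4167 - (-2)·1.2222 - (-2)·-0.7692) / (8) = 2.2174
  q = (4 - (4)·1.0000 - (-4)·1.2222 - (3)·-0.7692) / (12) = 0.5997
  r = (5 - (3)·1.0000 - (-2)·2.4167 - (-1)·-0.7692) / (9) = 0.6738
  s = (-8 - (-2)·1.0000 - (-4)·2.4167 - (-4)·1.2222) / (13) = 0.6581

(2.2174, 0.5997, 0.6738, 0.6581)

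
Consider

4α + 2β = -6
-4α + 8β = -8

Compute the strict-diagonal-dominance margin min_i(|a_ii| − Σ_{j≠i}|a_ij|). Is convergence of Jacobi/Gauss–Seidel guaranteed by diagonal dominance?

2

row 1: |4| − (2) = 2
row 2: |8| − (4) = 4
minimum over rows = 2 → strictly diagonally dominant (convergence guaranteed)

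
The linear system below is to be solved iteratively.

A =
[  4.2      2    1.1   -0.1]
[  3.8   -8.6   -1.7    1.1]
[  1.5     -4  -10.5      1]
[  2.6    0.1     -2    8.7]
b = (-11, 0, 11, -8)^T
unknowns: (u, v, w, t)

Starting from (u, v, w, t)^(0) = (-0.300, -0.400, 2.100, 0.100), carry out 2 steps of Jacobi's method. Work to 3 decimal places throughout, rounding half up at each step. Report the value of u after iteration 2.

Iteration 1:
  u = (-11 - (2)·-0.400 - (1.1)·2.100 - (-0.1)·0.100) / (4.2) = -2.976
  v = (0 - (3.8)·-0.300 - (-1.7)·2.100 - (1.1)·0.100) / (-8.6) = -0.535
  w = (11 - (1.5)·-0.300 - (-4)·-0.400 - (1)·0.100) / (-10.5) = -0.929
  t = (-8 - (2.6)·-0.300 - (0.1)·-0.400 - (-2)·2.100) / (8.7) = -0.343
Iteration 2:
  u = (-11 - (2)·-0.535 - (1.1)·-0.929 - (-0.1)·-0.343) / (4.2) = -2.129
  v = (0 - (3.8)·-2.976 - (-1.7)·-0.929 - (1.1)·-0.343) / (-8.6) = -1.175
  w = (11 - (1.5)·-2.976 - (-4)·-0.535 - (1)·-0.343) / (-10.5) = -1.302
  t = (-8 - (2.6)·-2.976 - (0.1)·-0.535 - (-2)·-0.929) / (8.7) = -0.238

-2.129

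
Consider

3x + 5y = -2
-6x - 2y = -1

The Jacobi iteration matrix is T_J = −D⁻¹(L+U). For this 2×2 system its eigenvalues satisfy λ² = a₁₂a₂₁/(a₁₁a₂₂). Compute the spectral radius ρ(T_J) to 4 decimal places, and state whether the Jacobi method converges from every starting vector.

2.2361

a₁₂a₂₁/(a₁₁a₂₂) = (5)·(-6) / ((3)·(-2)) = 5.000000
ρ = √|5.000000| = √5.000000 = 2.2361
ρ > 1, so Jacobi diverges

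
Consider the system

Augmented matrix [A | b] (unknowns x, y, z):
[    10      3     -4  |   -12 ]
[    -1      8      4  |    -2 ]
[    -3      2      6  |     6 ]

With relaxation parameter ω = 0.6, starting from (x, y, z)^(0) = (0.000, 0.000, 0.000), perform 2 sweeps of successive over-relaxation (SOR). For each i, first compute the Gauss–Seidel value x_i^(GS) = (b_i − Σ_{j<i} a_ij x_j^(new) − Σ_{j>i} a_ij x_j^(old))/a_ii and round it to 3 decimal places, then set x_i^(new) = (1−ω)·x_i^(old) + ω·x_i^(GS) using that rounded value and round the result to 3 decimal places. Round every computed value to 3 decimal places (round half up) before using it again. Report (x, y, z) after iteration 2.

(-0.869, -0.424, 0.594)

Iteration 1:
  x: GS value = (-12 - (3)·0.000 - (-4)·0.000) / (10) = -1.200;  x ← (1−ω)·0.000 + ω·-1.200 = -0.720
  y: GS value = (-2 - (-1)·-0.720 - (4)·0.000) / (8) = -0.340;  y ← (1−ω)·0.000 + ω·-0.340 = -0.204
  z: GS value = (6 - (-3)·-0.720 - (2)·-0.204) / (6) = 0.708;  z ← (1−ω)·0.000 + ω·0.708 = 0.425
Iteration 2:
  x: GS value = (-12 - (3)·-0.204 - (-4)·0.425) / (10) = -0.969;  x ← (1−ω)·-0.720 + ω·-0.969 = -0.869
  y: GS value = (-2 - (-1)·-0.869 - (4)·0.425) / (8) = -0.571;  y ← (1−ω)·-0.204 + ω·-0.571 = -0.424
  z: GS value = (6 - (-3)·-0.869 - (2)·-0.424) / (6) = 0.707;  z ← (1−ω)·0.425 + ω·0.707 = 0.594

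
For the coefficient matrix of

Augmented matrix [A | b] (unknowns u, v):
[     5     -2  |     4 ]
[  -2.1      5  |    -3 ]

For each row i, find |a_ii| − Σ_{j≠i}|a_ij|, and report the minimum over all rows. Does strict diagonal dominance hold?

2.9

row 1: |5| − (2) = 3
row 2: |5| − (2.1) = 2.9
minimum over rows = 2.9 → strictly diagonally dominant (convergence guaranteed)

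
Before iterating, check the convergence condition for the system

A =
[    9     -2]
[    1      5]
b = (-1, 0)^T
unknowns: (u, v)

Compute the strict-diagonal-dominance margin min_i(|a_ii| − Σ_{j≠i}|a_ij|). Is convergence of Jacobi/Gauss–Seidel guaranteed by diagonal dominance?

4

row 1: |9| − (2) = 7
row 2: |5| − (1) = 4
minimum over rows = 4 → strictly diagonally dominant (convergence guaranteed)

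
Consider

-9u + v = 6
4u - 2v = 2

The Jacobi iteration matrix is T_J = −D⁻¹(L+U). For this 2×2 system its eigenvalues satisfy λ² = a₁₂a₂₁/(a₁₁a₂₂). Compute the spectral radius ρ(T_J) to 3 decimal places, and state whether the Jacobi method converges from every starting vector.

0.471

a₁₂a₂₁/(a₁₁a₂₂) = (1)·(4) / ((-9)·(-2)) = 0.222222
ρ = √|0.222222| = √0.222222 = 0.471
ρ < 1, so Jacobi converges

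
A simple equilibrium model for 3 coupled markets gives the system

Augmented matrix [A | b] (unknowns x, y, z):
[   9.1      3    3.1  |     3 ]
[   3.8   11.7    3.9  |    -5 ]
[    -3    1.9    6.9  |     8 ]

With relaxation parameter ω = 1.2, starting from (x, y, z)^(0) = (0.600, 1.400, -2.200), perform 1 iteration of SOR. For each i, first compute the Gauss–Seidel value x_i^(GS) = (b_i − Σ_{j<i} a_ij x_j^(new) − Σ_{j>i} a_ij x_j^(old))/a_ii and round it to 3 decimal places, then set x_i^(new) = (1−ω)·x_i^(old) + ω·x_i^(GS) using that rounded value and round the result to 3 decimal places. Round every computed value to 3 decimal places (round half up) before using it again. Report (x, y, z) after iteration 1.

(0.622, -0.155, 2.208)

Iteration 1:
  x: GS value = (3 - (3)·1.400 - (3.1)·-2.200) / (9.1) = 0.618;  x ← (1−ω)·0.600 + ω·0.618 = 0.622
  y: GS value = (-5 - (3.8)·0.622 - (3.9)·-2.200) / (11.7) = 0.104;  y ← (1−ω)·1.400 + ω·0.104 = -0.155
  z: GS value = (8 - (-3)·0.622 - (1.9)·-0.155) / (6.9) = 1.473;  z ← (1−ω)·-2.200 + ω·1.473 = 2.208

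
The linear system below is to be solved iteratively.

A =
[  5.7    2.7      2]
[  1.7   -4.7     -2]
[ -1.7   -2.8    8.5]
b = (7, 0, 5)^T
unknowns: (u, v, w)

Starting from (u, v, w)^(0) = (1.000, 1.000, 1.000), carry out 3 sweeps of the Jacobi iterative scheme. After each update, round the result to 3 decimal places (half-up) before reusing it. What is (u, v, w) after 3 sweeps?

Iteration 1:
  u = (7 - (2.7)·1.000 - (2)·1.000) / (5.7) = 0.404
  v = (0 - (1.7)·1.000 - (-2)·1.000) / (-4.7) = -0.064
  w = (5 - (-1.7)·1.000 - (-2.8)·1.000) / (8.5) = 1.118
Iteration 2:
  u = (7 - (2.7)·-0.064 - (2)·1.118) / (5.7) = 0.866
  v = (0 - (1.7)·0.404 - (-2)·1.118) / (-4.7) = -0.330
  w = (5 - (-1.7)·0.404 - (-2.8)·-0.064) / (8.5) = 0.648
Iteration 3:
  u = (7 - (2.7)·-0.330 - (2)·0.648) / (5.7) = 1.157
  v = (0 - (1.7)·0.866 - (-2)·0.648) / (-4.7) = 0.037
  w = (5 - (-1.7)·0.866 - (-2.8)·-0.330) / (8.5) = 0.653

(1.157, 0.037, 0.653)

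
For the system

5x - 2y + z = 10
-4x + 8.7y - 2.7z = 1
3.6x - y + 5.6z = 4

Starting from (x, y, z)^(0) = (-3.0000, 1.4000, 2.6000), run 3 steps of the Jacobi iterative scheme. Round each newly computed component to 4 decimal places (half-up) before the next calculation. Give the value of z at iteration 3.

Iteration 1:
  x = (10 - (-2)·1.4000 - (1)·2.6000) / (5) = 2.0400
  y = (1 - (-4)·-3.0000 - (-2.7)·2.6000) / (8.7) = -0.4575
  z = (4 - (3.6)·-3.0000 - (-1)·1.4000) / (5.6) = 2.8929
Iteration 2:
  x = (10 - (-2)·-0.4575 - (1)·2.8929) / (5) = 1.2384
  y = (1 - (-4)·2.0400 - (-2.7)·2.8929) / (8.7) = 1.9507
  z = (4 - (3.6)·2.0400 - (-1)·-0.4575) / (5.6) = -0.6788
Iteration 3:
  x = (10 - (-2)·1.9507 - (1)·-0.6788) / (5) = 2.9160
  y = (1 - (-4)·1.2384 - (-2.7)·-0.6788) / (8.7) = 0.4737
  z = (4 - (3.6)·1.2384 - (-1)·1.9507) / (5.6) = 0.2665

0.2665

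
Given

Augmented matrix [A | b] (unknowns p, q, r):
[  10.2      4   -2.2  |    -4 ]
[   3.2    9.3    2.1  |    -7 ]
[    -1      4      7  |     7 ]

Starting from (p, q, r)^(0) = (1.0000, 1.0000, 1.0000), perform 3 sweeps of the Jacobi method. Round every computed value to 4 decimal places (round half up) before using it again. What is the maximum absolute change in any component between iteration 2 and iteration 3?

Iteration 1:
  p = (-4 - (4)·1.0000 - (-2.2)·1.0000) / (10.2) = -0.5686
  q = (-7 - (3.2)·1.0000 - (2.1)·1.0000) / (9.3) = -1.3226
  r = (7 - (-1)·1.0000 - (4)·1.0000) / (7) = 0.5714
Iteration 2:
  p = (-4 - (4)·-1.3226 - (-2.2)·0.5714) / (10.2) = 0.2498
  q = (-7 - (3.2)·-0.5686 - (2.1)·0.5714) / (9.3) = -0.6861
  r = (7 - (-1)·-0.5686 - (4)·-1.3226) / (7) = 1.6745
Iteration 3:
  p = (-4 - (4)·-0.6861 - (-2.2)·1.6745) / (10.2) = 0.2381
  q = (-7 - (3.2)·0.2498 - (2.1)·1.6745) / (9.3) = -1.2168
  r = (7 - (-1)·0.2498 - (4)·-0.6861) / (7) = 1.4277
Change: (-0.0117, -0.5307, -0.2468) → max |·| = 0.5307

0.5307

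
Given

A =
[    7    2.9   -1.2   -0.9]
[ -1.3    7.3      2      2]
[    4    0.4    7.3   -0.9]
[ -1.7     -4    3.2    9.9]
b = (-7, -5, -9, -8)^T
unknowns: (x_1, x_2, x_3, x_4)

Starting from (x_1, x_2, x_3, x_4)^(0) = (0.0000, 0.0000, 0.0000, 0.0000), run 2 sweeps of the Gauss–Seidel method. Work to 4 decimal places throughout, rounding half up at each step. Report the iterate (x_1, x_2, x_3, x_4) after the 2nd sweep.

Iteration 1:
  x_1 = (-7 - (2.9)·0.0000 - (-1.2)·0.0000 - (-0.9)·0.0000) / (7) = -1.0000
  x_2 = (-5 - (-1.3)·-1.0000 - (2)·0.0000 - (2)·0.0000) / (7.3) = -0.8630
  x_3 = (-9 - (4)·-1.0000 - (0.4)·-0.8630 - (-0.9)·0.0000) / (7.3) = -0.6376
  x_4 = (-8 - (-1.7)·-1.0000 - (-4)·-0.8630 - (3.2)·-0.6376) / (9.9) = -1.1224
Iteration 2:
  x_1 = (-7 - (2.9)·-0.8630 - (-1.2)·-0.6376 - (-0.9)·-1.1224) / (7) = -0.8961
  x_2 = (-5 - (-1.3)·-0.8961 - (2)·-0.6376 - (2)·-1.1224) / (7.3) = -0.3623
  x_3 = (-9 - (4)·-0.8961 - (0.4)·-0.3623 - (-0.9)·-1.1224) / (7.3) = -0.8604
  x_4 = (-8 - (-1.7)·-0.8961 - (-4)·-0.3623 - (3.2)·-0.8604) / (9.9) = -0.8302

(-0.8961, -0.3623, -0.8604, -0.8302)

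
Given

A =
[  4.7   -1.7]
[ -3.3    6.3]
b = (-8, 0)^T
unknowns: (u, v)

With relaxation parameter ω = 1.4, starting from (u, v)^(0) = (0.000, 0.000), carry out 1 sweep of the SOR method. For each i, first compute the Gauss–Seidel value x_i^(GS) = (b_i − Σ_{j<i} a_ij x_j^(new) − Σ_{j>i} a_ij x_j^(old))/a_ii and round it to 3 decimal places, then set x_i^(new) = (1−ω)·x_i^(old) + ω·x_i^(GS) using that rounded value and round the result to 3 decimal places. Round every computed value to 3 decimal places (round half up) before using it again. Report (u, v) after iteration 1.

Iteration 1:
  u: GS value = (-8 - (-1.7)·0.000) / (4.7) = -1.702;  u ← (1−ω)·0.000 + ω·-1.702 = -2.383
  v: GS value = (0 - (-3.3)·-2.383) / (6.3) = -1.248;  v ← (1−ω)·0.000 + ω·-1.248 = -1.747

(-2.383, -1.747)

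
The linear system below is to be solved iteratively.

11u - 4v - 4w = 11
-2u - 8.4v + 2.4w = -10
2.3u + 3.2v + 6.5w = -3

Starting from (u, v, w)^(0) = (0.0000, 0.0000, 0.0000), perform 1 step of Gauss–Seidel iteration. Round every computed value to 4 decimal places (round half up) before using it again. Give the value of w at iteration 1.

-1.2843

Iteration 1:
  u = (11 - (-4)·0.0000 - (-4)·0.0000) / (11) = 1.0000
  v = (-10 - (-2)·1.0000 - (2.4)·0.0000) / (-8.4) = 0.9524
  w = (-3 - (2.3)·1.0000 - (3.2)·0.9524) / (6.5) = -1.2843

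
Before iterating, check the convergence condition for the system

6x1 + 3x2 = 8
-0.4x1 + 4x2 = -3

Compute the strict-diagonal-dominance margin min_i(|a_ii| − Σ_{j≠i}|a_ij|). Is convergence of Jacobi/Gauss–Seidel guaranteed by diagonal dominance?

3

row 1: |6| − (3) = 3
row 2: |4| − (0.4) = 3.6
minimum over rows = 3 → strictly diagonally dominant (convergence guaranteed)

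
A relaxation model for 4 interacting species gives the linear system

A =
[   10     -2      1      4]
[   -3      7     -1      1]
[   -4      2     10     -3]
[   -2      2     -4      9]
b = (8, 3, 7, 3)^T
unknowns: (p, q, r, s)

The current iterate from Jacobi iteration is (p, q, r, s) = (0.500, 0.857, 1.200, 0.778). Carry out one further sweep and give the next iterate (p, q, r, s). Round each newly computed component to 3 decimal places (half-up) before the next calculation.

(0.540, 0.703, 0.962, 0.787)

One sweep:
  p = (8 - (-2)·0.857 - (1)·1.200 - (4)·0.778) / (10) = 0.540
  q = (3 - (-3)·0.500 - (-1)·1.200 - (1)·0.778) / (7) = 0.703
  r = (7 - (-4)·0.500 - (2)·0.857 - (-3)·0.778) / (10) = 0.962
  s = (3 - (-2)·0.500 - (2)·0.857 - (-4)·1.200) / (9) = 0.787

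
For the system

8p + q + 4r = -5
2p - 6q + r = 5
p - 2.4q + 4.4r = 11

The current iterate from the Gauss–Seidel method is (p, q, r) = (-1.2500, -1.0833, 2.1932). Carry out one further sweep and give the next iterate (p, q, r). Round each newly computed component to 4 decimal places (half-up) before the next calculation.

(-1.5862, -0.9965, 2.3170)

One sweep:
  p = (-5 - (1)·-1.0833 - (4)·2.1932) / (8) = -1.5862
  q = (5 - (2)·-1.5862 - (1)·2.1932) / (-6) = -0.9965
  r = (11 - (1)·-1.5862 - (-2.4)·-0.9965) / (4.4) = 2.3170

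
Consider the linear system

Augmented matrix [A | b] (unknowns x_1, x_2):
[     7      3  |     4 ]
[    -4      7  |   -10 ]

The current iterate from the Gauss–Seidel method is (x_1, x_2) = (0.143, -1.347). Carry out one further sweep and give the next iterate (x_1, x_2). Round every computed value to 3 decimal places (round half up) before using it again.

One sweep:
  x_1 = (4 - (3)·-1.347) / (7) = 1.149
  x_2 = (-10 - (-4)·1.149) / (7) = -0.772

(1.149, -0.772)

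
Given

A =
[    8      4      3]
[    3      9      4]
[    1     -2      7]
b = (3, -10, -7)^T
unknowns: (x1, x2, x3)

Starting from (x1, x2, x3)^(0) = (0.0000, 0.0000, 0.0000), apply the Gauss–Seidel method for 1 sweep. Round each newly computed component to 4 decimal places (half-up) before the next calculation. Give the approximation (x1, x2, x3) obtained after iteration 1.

Iteration 1:
  x1 = (3 - (4)·0.0000 - (3)·0.0000) / (8) = 0.3750
  x2 = (-10 - (3)·0.3750 - (4)·0.0000) / (9) = -1.2361
  x3 = (-7 - (1)·0.3750 - (-2)·-1.2361) / (7) = -1.4067

(0.3750, -1.2361, -1.4067)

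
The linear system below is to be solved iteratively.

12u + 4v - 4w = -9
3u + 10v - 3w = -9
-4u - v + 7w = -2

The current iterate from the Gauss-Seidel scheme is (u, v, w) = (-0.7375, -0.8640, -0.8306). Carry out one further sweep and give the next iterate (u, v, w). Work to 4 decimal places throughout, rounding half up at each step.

(-0.7389, -0.9275, -0.8404)

One sweep:
  u = (-9 - (4)·-0.8640 - (-4)·-0.8306) / (12) = -0.7389
  v = (-9 - (3)·-0.7389 - (-3)·-0.8306) / (10) = -0.9275
  w = (-2 - (-4)·-0.7389 - (-1)·-0.9275) / (7) = -0.8404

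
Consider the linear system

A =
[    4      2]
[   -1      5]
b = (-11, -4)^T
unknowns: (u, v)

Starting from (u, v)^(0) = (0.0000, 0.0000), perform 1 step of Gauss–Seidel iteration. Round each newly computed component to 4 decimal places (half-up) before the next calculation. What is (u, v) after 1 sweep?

Iteration 1:
  u = (-11 - (2)·0.0000) / (4) = -2.7500
  v = (-4 - (-1)·-2.7500) / (5) = -1.3500

(-2.7500, -1.3500)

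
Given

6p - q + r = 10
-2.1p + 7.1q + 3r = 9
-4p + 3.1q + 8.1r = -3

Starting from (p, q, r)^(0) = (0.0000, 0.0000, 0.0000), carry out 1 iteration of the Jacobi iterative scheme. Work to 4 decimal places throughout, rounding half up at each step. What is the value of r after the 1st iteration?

Iteration 1:
  p = (10 - (-1)·0.0000 - (1)·0.0000) / (6) = 1.6667
  q = (9 - (-2.1)·0.0000 - (3)·0.0000) / (7.1) = 1.2676
  r = (-3 - (-4)·0.0000 - (3.1)·0.0000) / (8.1) = -0.3704

-0.3704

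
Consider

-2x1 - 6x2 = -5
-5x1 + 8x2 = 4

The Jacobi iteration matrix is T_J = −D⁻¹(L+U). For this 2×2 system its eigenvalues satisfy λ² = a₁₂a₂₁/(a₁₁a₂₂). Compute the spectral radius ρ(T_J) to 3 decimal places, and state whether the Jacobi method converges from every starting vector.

a₁₂a₂₁/(a₁₁a₂₂) = (-6)·(-5) / ((-2)·(8)) = -1.875000
ρ = √|-1.875000| = √1.875000 = 1.369
ρ > 1, so Jacobi diverges

1.369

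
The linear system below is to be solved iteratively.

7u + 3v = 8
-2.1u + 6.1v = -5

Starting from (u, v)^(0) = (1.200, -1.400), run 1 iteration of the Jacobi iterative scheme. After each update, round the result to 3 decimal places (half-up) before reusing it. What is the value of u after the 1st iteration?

Iteration 1:
  u = (8 - (3)·-1.400) / (7) = 1.743
  v = (-5 - (-2.1)·1.200) / (6.1) = -0.407

1.743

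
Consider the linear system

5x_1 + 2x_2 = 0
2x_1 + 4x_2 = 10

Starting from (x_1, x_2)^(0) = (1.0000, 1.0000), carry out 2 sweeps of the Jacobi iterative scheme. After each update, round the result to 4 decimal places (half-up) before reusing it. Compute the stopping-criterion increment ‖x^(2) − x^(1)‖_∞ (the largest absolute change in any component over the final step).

0.7000

Iteration 1:
  x_1 = (0 - (2)·1.0000) / (5) = -0.4000
  x_2 = (10 - (2)·1.0000) / (4) = 2.0000
Iteration 2:
  x_1 = (0 - (2)·2.0000) / (5) = -0.8000
  x_2 = (10 - (2)·-0.4000) / (4) = 2.7000
Change: (-0.4000, 0.7000) → max |·| = 0.7000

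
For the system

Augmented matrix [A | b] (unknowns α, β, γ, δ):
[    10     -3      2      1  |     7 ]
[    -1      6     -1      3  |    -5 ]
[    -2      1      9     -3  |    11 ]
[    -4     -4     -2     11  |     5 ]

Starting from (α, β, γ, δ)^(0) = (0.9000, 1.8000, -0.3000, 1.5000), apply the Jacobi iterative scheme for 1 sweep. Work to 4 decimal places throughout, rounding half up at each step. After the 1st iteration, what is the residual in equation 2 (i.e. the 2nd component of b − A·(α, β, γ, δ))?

2.6266

Iteration 1:
  α = (7 - (-3)·1.8000 - (2)·-0.3000 - (1)·1.5000) / (10) = 1.1500
  β = (-5 - (-1)·0.9000 - (-1)·-0.3000 - (3)·1.5000) / (6) = -1.4833
  γ = (11 - (-2)·0.9000 - (1)·1.8000 - (-3)·1.5000) / (9) = 1.7222
  δ = (5 - (-4)·0.9000 - (-4)·1.8000 - (-2)·-0.3000) / (11) = 1.3818
Residual b − A·x = (-13.7761, 2.6266, 3.4289, -8.0886)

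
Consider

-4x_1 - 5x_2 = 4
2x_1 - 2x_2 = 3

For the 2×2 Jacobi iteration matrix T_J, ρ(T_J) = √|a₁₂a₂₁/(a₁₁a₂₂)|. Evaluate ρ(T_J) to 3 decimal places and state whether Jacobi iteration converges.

a₁₂a₂₁/(a₁₁a₂₂) = (-5)·(2) / ((-4)·(-2)) = -1.250000
ρ = √|-1.250000| = √1.250000 = 1.118
ρ > 1, so Jacobi diverges

1.118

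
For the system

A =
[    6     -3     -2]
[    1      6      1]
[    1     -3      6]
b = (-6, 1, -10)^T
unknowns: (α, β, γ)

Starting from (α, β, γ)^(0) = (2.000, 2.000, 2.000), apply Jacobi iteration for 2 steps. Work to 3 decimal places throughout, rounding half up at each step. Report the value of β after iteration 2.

Iteration 1:
  α = (-6 - (-3)·2.000 - (-2)·2.000) / (6) = 0.667
  β = (1 - (1)·2.000 - (1)·2.000) / (6) = -0.500
  γ = (-10 - (1)·2.000 - (-3)·2.000) / (6) = -1.000
Iteration 2:
  α = (-6 - (-3)·-0.500 - (-2)·-1.000) / (6) = -1.583
  β = (1 - (1)·0.667 - (1)·-1.000) / (6) = 0.222
  γ = (-10 - (1)·0.667 - (-3)·-0.500) / (6) = -2.028

0.222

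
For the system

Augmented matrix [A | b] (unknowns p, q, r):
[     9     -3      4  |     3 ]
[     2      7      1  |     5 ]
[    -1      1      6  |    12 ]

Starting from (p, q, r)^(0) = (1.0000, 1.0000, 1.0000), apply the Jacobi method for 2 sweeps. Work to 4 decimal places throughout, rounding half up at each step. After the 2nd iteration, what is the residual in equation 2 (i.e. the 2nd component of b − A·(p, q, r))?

1.3755

Iteration 1:
  p = (3 - (-3)·1.0000 - (4)·1.0000) / (9) = 0.2222
  q = (5 - (2)·1.0000 - (1)·1.0000) / (7) = 0.2857
  r = (12 - (-1)·1.0000 - (1)·1.0000) / (6) = 2.0000
Iteration 2:
  p = (3 - (-3)·0.2857 - (4)·2.0000) / (9) = -0.4603
  q = (5 - (2)·0.2222 - (1)·2.0000) / (7) = 0.3651
  r = (12 - (-1)·0.2222 - (1)·0.2857) / (6) = 1.9894
Residual b − A·x = (0.2804, 1.3755, -0.7618)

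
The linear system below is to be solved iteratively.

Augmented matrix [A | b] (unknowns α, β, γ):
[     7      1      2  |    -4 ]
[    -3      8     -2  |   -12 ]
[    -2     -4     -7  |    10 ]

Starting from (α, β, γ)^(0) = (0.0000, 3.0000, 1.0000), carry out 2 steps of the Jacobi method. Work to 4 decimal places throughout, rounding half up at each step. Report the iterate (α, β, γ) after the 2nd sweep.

Iteration 1:
  α = (-4 - (1)·3.0000 - (2)·1.0000) / (7) = -1.2857
  β = (-12 - (-3)·0.0000 - (-2)·1.0000) / (8) = -1.2500
  γ = (10 - (-2)·0.0000 - (-4)·3.0000) / (-7) = -3.1429
Iteration 2:
  α = (-4 - (1)·-1.2500 - (2)·-3.1429) / (7) = 0.5051
  β = (-12 - (-3)·-1.2857 - (-2)·-3.1429) / (8) = -2.7679
  γ = (10 - (-2)·-1.2857 - (-4)·-1.2500) / (-7) = -0.3469

(0.5051, -2.7679, -0.3469)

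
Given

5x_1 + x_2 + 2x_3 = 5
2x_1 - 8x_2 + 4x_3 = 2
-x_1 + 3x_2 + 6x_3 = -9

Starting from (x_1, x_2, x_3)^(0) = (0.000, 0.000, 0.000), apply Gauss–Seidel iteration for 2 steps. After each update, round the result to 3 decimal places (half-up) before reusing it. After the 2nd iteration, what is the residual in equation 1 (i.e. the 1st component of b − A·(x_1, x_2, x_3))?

Iteration 1:
  x_1 = (5 - (1)·0.000 - (2)·0.000) / (5) = 1.000
  x_2 = (2 - (2)·1.000 - (4)·0.000) / (-8) = 0.000
  x_3 = (-9 - (-1)·1.000 - (3)·0.000) / (6) = -1.333
Iteration 2:
  x_1 = (5 - (1)·0.000 - (2)·-1.333) / (5) = 1.533
  x_2 = (2 - (2)·1.533 - (4)·-1.333) / (-8) = -0.533
  x_3 = (-9 - (-1)·1.533 - (3)·-0.533) / (6) = -0.978
Residual b − A·x = (-0.176, -1.418, 0.000)

-0.176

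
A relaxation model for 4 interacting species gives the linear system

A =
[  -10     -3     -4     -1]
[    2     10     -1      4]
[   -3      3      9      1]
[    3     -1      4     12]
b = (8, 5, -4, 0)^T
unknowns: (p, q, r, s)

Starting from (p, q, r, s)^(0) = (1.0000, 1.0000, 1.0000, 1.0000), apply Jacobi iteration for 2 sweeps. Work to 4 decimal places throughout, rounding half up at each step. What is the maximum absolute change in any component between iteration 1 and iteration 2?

1.0852

Iteration 1:
  p = (8 - (-3)·1.0000 - (-4)·1.0000 - (-1)·1.0000) / (-10) = -1.6000
  q = (5 - (2)·1.0000 - (-1)·1.0000 - (4)·1.0000) / (10) = 0.0000
  r = (-4 - (-3)·1.0000 - (3)·1.0000 - (1)·1.0000) / (9) = -0.5556
  s = (0 - (3)·1.0000 - (-1)·1.0000 - (4)·1.0000) / (12) = -0.5000
Iteration 2:
  p = (8 - (-3)·0.0000 - (-4)·-0.5556 - (-1)·-0.5000) / (-10) = -0.5278
  q = (5 - (2)·-1.6000 - (-1)·-0.5556 - (4)·-0.5000) / (10) = 0.9644
  r = (-4 - (-3)·-1.6000 - (3)·0.0000 - (1)·-0.5000) / (9) = -0.9222
  s = (0 - (3)·-1.6000 - (-1)·0.0000 - (4)·-0.5556) / (12) = 0.5852
Change: (1.0722, 0.9644, -0.3666, 1.0852) → max |·| = 1.0852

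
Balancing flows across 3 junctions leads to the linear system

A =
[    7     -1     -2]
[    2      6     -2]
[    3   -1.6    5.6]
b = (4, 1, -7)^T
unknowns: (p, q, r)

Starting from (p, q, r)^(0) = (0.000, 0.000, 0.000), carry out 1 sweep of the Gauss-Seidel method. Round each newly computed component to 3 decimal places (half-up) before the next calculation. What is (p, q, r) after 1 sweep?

Iteration 1:
  p = (4 - (-1)·0.000 - (-2)·0.000) / (7) = 0.571
  q = (1 - (2)·0.571 - (-2)·0.000) / (6) = -0.024
  r = (-7 - (3)·0.571 - (-1.6)·-0.024) / (5.6) = -1.563

(0.571, -0.024, -1.563)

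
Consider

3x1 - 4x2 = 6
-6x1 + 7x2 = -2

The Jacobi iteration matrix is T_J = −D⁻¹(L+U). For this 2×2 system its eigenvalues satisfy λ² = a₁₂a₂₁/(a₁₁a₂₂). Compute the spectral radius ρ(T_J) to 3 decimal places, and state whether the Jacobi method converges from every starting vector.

1.069

a₁₂a₂₁/(a₁₁a₂₂) = (-4)·(-6) / ((3)·(7)) = 1.142857
ρ = √|1.142857| = √1.142857 = 1.069
ρ > 1, so Jacobi diverges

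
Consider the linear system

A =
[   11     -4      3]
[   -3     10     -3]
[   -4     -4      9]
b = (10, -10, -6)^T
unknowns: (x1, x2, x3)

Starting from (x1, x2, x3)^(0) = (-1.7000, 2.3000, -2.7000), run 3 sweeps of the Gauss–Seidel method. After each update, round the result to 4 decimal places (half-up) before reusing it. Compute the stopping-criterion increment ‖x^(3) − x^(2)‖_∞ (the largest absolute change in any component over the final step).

Iteration 1:
  x1 = (10 - (-4)·2.3000 - (3)·-2.7000) / (11) = 2.4818
  x2 = (-10 - (-3)·2.4818 - (-3)·-2.7000) / (10) = -1.0655
  x3 = (-6 - (-4)·2.4818 - (-4)·-1.0655) / (9) = -0.0372
Iteration 2:
  x1 = (10 - (-4)·-1.0655 - (3)·-0.0372) / (11) = 0.5318
  x2 = (-10 - (-3)·0.5318 - (-3)·-0.0372) / (10) = -0.8516
  x3 = (-6 - (-4)·0.5318 - (-4)·-0.8516) / (9) = -0.8088
Iteration 3:
  x1 = (10 - (-4)·-0.8516 - (3)·-0.8088) / (11) = 0.8200
  x2 = (-10 - (-3)·0.8200 - (-3)·-0.8088) / (10) = -0.9966
  x3 = (-6 - (-4)·0.8200 - (-4)·-0.9966) / (9) = -0.7452
Change: (0.2882, -0.1450, 0.0636) → max |·| = 0.2882

0.2882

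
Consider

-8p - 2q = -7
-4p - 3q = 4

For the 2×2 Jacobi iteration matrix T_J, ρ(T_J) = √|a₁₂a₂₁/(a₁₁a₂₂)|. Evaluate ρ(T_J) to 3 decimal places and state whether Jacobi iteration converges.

a₁₂a₂₁/(a₁₁a₂₂) = (-2)·(-4) / ((-8)·(-3)) = 0.333333
ρ = √|0.333333| = √0.333333 = 0.577
ρ < 1, so Jacobi converges

0.577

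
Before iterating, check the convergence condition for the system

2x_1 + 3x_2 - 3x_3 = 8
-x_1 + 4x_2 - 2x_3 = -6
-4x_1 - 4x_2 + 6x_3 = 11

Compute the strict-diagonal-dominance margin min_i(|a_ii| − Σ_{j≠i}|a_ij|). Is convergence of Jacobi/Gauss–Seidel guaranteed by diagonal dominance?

-4

row 1: |2| − (3+3) = -4
row 2: |4| − (1+2) = 1
row 3: |6| − (4+4) = -2
minimum over rows = -4 → not strictly diagonally dominant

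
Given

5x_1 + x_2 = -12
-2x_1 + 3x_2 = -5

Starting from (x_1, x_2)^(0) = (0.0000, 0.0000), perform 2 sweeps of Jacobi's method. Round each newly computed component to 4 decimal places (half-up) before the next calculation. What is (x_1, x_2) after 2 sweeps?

(-2.0667, -3.2667)

Iteration 1:
  x_1 = (-12 - (1)·0.0000) / (5) = -2.4000
  x_2 = (-5 - (-2)·0.0000) / (3) = -1.6667
Iteration 2:
  x_1 = (-12 - (1)·-1.6667) / (5) = -2.0667
  x_2 = (-5 - (-2)·-2.4000) / (3) = -3.2667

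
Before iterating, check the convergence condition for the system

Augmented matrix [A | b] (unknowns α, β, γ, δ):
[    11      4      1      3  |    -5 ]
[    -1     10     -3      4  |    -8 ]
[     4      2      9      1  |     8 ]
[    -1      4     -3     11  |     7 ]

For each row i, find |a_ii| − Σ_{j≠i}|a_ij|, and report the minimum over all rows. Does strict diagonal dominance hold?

row 1: |11| − (4+1+3) = 3
row 2: |10| − (1+3+4) = 2
row 3: |9| − (4+2+1) = 2
row 4: |11| − (1+4+3) = 3
minimum over rows = 2 → strictly diagonally dominant (convergence guaranteed)

2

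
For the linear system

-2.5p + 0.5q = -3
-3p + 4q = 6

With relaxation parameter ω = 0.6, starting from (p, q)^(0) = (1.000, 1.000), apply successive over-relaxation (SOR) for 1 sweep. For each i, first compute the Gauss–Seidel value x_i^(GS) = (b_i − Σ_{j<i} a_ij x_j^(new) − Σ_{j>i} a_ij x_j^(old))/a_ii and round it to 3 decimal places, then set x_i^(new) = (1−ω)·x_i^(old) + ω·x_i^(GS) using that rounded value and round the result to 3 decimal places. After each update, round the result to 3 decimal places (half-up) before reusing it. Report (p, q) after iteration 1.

(1.240, 1.858)

Iteration 1:
  p: GS value = (-3 - (0.5)·1.000) / (-2.5) = 1.400;  p ← (1−ω)·1.000 + ω·1.400 = 1.240
  q: GS value = (6 - (-3)·1.240) / (4) = 2.430;  q ← (1−ω)·1.000 + ω·2.430 = 1.858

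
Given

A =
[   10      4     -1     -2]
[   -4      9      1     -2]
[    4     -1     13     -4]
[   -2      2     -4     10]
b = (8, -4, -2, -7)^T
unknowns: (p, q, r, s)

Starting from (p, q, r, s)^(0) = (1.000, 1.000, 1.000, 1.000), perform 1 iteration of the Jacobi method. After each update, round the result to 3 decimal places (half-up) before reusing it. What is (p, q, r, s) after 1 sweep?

Iteration 1:
  p = (8 - (4)·1.000 - (-1)·1.000 - (-2)·1.000) / (10) = 0.700
  q = (-4 - (-4)·1.000 - (1)·1.000 - (-2)·1.000) / (9) = 0.111
  r = (-2 - (4)·1.000 - (-1)·1.000 - (-4)·1.000) / (13) = -0.077
  s = (-7 - (-2)·1.000 - (2)·1.000 - (-4)·1.000) / (10) = -0.300

(0.700, 0.111, -0.077, -0.300)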